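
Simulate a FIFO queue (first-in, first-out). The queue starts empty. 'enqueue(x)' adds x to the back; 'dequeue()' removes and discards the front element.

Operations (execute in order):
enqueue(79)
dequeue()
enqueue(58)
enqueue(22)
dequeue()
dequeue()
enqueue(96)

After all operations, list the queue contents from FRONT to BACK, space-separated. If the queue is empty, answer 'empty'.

Answer: 96

Derivation:
enqueue(79): [79]
dequeue(): []
enqueue(58): [58]
enqueue(22): [58, 22]
dequeue(): [22]
dequeue(): []
enqueue(96): [96]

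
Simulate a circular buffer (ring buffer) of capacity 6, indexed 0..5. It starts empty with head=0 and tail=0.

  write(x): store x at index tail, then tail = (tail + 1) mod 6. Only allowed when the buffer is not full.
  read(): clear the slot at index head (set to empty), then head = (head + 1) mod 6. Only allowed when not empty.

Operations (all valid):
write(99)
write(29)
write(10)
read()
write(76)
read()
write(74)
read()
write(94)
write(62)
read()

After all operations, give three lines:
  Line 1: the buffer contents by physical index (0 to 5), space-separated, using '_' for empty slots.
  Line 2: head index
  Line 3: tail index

Answer: 62 _ _ _ 74 94
4
1

Derivation:
write(99): buf=[99 _ _ _ _ _], head=0, tail=1, size=1
write(29): buf=[99 29 _ _ _ _], head=0, tail=2, size=2
write(10): buf=[99 29 10 _ _ _], head=0, tail=3, size=3
read(): buf=[_ 29 10 _ _ _], head=1, tail=3, size=2
write(76): buf=[_ 29 10 76 _ _], head=1, tail=4, size=3
read(): buf=[_ _ 10 76 _ _], head=2, tail=4, size=2
write(74): buf=[_ _ 10 76 74 _], head=2, tail=5, size=3
read(): buf=[_ _ _ 76 74 _], head=3, tail=5, size=2
write(94): buf=[_ _ _ 76 74 94], head=3, tail=0, size=3
write(62): buf=[62 _ _ 76 74 94], head=3, tail=1, size=4
read(): buf=[62 _ _ _ 74 94], head=4, tail=1, size=3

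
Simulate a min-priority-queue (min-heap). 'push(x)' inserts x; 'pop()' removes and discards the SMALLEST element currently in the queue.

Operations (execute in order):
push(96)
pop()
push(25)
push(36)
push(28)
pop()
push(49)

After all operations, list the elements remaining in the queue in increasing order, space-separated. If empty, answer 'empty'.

Answer: 28 36 49

Derivation:
push(96): heap contents = [96]
pop() → 96: heap contents = []
push(25): heap contents = [25]
push(36): heap contents = [25, 36]
push(28): heap contents = [25, 28, 36]
pop() → 25: heap contents = [28, 36]
push(49): heap contents = [28, 36, 49]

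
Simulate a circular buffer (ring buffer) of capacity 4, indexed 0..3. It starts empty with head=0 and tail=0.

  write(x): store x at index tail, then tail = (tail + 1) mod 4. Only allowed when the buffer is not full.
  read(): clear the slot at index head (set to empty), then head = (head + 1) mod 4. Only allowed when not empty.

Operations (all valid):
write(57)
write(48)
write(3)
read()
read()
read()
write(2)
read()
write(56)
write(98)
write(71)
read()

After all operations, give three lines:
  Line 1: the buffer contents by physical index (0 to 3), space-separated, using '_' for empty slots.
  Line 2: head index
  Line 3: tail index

Answer: _ 98 71 _
1
3

Derivation:
write(57): buf=[57 _ _ _], head=0, tail=1, size=1
write(48): buf=[57 48 _ _], head=0, tail=2, size=2
write(3): buf=[57 48 3 _], head=0, tail=3, size=3
read(): buf=[_ 48 3 _], head=1, tail=3, size=2
read(): buf=[_ _ 3 _], head=2, tail=3, size=1
read(): buf=[_ _ _ _], head=3, tail=3, size=0
write(2): buf=[_ _ _ 2], head=3, tail=0, size=1
read(): buf=[_ _ _ _], head=0, tail=0, size=0
write(56): buf=[56 _ _ _], head=0, tail=1, size=1
write(98): buf=[56 98 _ _], head=0, tail=2, size=2
write(71): buf=[56 98 71 _], head=0, tail=3, size=3
read(): buf=[_ 98 71 _], head=1, tail=3, size=2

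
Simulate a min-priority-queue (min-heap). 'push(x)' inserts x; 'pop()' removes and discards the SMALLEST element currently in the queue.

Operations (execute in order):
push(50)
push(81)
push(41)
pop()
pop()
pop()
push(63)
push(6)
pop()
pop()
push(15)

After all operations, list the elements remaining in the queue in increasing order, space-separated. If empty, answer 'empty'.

push(50): heap contents = [50]
push(81): heap contents = [50, 81]
push(41): heap contents = [41, 50, 81]
pop() → 41: heap contents = [50, 81]
pop() → 50: heap contents = [81]
pop() → 81: heap contents = []
push(63): heap contents = [63]
push(6): heap contents = [6, 63]
pop() → 6: heap contents = [63]
pop() → 63: heap contents = []
push(15): heap contents = [15]

Answer: 15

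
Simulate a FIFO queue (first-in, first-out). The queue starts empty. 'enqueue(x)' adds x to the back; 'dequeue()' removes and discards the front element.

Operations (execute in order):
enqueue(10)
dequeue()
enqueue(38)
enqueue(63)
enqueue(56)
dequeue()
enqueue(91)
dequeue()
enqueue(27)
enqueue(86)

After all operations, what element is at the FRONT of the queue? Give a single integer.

enqueue(10): queue = [10]
dequeue(): queue = []
enqueue(38): queue = [38]
enqueue(63): queue = [38, 63]
enqueue(56): queue = [38, 63, 56]
dequeue(): queue = [63, 56]
enqueue(91): queue = [63, 56, 91]
dequeue(): queue = [56, 91]
enqueue(27): queue = [56, 91, 27]
enqueue(86): queue = [56, 91, 27, 86]

Answer: 56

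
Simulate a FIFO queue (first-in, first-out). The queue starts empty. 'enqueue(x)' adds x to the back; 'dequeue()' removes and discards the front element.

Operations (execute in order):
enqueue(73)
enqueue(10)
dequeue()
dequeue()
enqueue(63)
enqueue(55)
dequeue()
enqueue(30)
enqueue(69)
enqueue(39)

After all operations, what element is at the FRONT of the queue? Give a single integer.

Answer: 55

Derivation:
enqueue(73): queue = [73]
enqueue(10): queue = [73, 10]
dequeue(): queue = [10]
dequeue(): queue = []
enqueue(63): queue = [63]
enqueue(55): queue = [63, 55]
dequeue(): queue = [55]
enqueue(30): queue = [55, 30]
enqueue(69): queue = [55, 30, 69]
enqueue(39): queue = [55, 30, 69, 39]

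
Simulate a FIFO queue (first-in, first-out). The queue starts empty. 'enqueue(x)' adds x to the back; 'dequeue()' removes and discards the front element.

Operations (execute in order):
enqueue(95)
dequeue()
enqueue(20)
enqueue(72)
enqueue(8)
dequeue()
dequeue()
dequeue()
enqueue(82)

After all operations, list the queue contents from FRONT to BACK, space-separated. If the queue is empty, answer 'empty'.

enqueue(95): [95]
dequeue(): []
enqueue(20): [20]
enqueue(72): [20, 72]
enqueue(8): [20, 72, 8]
dequeue(): [72, 8]
dequeue(): [8]
dequeue(): []
enqueue(82): [82]

Answer: 82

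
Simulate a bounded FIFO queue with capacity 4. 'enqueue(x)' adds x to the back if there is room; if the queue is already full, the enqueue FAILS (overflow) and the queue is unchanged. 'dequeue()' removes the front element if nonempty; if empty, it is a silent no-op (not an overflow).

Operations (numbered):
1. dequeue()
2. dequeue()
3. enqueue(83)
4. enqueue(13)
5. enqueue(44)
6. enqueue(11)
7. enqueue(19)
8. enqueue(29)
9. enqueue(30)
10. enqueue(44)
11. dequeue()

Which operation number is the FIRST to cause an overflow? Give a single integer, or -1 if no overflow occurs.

Answer: 7

Derivation:
1. dequeue(): empty, no-op, size=0
2. dequeue(): empty, no-op, size=0
3. enqueue(83): size=1
4. enqueue(13): size=2
5. enqueue(44): size=3
6. enqueue(11): size=4
7. enqueue(19): size=4=cap → OVERFLOW (fail)
8. enqueue(29): size=4=cap → OVERFLOW (fail)
9. enqueue(30): size=4=cap → OVERFLOW (fail)
10. enqueue(44): size=4=cap → OVERFLOW (fail)
11. dequeue(): size=3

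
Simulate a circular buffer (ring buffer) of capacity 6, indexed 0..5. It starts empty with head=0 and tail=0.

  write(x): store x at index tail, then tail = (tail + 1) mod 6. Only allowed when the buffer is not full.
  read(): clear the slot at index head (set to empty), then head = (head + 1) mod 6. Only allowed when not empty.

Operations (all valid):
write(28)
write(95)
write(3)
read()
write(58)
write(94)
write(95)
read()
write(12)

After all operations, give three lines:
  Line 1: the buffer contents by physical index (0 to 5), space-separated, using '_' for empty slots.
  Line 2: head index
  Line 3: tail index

Answer: 12 _ 3 58 94 95
2
1

Derivation:
write(28): buf=[28 _ _ _ _ _], head=0, tail=1, size=1
write(95): buf=[28 95 _ _ _ _], head=0, tail=2, size=2
write(3): buf=[28 95 3 _ _ _], head=0, tail=3, size=3
read(): buf=[_ 95 3 _ _ _], head=1, tail=3, size=2
write(58): buf=[_ 95 3 58 _ _], head=1, tail=4, size=3
write(94): buf=[_ 95 3 58 94 _], head=1, tail=5, size=4
write(95): buf=[_ 95 3 58 94 95], head=1, tail=0, size=5
read(): buf=[_ _ 3 58 94 95], head=2, tail=0, size=4
write(12): buf=[12 _ 3 58 94 95], head=2, tail=1, size=5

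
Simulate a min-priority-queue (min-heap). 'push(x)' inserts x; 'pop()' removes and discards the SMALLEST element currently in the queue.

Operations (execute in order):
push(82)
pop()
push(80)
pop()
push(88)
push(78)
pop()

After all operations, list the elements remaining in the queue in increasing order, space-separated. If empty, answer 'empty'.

push(82): heap contents = [82]
pop() → 82: heap contents = []
push(80): heap contents = [80]
pop() → 80: heap contents = []
push(88): heap contents = [88]
push(78): heap contents = [78, 88]
pop() → 78: heap contents = [88]

Answer: 88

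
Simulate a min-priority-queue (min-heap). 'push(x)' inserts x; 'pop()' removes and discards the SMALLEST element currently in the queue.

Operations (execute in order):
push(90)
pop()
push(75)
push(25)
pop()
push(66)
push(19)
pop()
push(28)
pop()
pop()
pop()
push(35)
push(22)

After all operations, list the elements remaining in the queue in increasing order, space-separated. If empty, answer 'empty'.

push(90): heap contents = [90]
pop() → 90: heap contents = []
push(75): heap contents = [75]
push(25): heap contents = [25, 75]
pop() → 25: heap contents = [75]
push(66): heap contents = [66, 75]
push(19): heap contents = [19, 66, 75]
pop() → 19: heap contents = [66, 75]
push(28): heap contents = [28, 66, 75]
pop() → 28: heap contents = [66, 75]
pop() → 66: heap contents = [75]
pop() → 75: heap contents = []
push(35): heap contents = [35]
push(22): heap contents = [22, 35]

Answer: 22 35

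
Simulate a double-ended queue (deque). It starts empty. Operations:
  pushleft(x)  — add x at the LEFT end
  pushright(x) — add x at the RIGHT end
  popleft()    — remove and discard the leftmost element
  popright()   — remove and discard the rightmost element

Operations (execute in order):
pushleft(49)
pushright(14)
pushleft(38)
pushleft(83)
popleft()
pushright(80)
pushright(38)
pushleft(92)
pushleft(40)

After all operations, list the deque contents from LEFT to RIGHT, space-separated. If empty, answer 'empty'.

pushleft(49): [49]
pushright(14): [49, 14]
pushleft(38): [38, 49, 14]
pushleft(83): [83, 38, 49, 14]
popleft(): [38, 49, 14]
pushright(80): [38, 49, 14, 80]
pushright(38): [38, 49, 14, 80, 38]
pushleft(92): [92, 38, 49, 14, 80, 38]
pushleft(40): [40, 92, 38, 49, 14, 80, 38]

Answer: 40 92 38 49 14 80 38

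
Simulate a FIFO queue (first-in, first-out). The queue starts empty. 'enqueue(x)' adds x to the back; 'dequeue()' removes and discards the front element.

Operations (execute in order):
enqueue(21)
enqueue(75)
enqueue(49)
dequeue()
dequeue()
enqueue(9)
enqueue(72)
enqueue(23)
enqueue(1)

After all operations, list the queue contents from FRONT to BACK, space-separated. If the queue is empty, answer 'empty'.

Answer: 49 9 72 23 1

Derivation:
enqueue(21): [21]
enqueue(75): [21, 75]
enqueue(49): [21, 75, 49]
dequeue(): [75, 49]
dequeue(): [49]
enqueue(9): [49, 9]
enqueue(72): [49, 9, 72]
enqueue(23): [49, 9, 72, 23]
enqueue(1): [49, 9, 72, 23, 1]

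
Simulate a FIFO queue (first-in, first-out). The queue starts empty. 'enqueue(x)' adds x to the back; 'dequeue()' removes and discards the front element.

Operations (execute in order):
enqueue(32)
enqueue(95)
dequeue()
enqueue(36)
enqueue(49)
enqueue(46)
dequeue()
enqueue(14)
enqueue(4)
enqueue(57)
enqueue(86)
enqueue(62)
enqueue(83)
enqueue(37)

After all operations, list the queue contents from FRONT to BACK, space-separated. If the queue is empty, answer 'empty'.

Answer: 36 49 46 14 4 57 86 62 83 37

Derivation:
enqueue(32): [32]
enqueue(95): [32, 95]
dequeue(): [95]
enqueue(36): [95, 36]
enqueue(49): [95, 36, 49]
enqueue(46): [95, 36, 49, 46]
dequeue(): [36, 49, 46]
enqueue(14): [36, 49, 46, 14]
enqueue(4): [36, 49, 46, 14, 4]
enqueue(57): [36, 49, 46, 14, 4, 57]
enqueue(86): [36, 49, 46, 14, 4, 57, 86]
enqueue(62): [36, 49, 46, 14, 4, 57, 86, 62]
enqueue(83): [36, 49, 46, 14, 4, 57, 86, 62, 83]
enqueue(37): [36, 49, 46, 14, 4, 57, 86, 62, 83, 37]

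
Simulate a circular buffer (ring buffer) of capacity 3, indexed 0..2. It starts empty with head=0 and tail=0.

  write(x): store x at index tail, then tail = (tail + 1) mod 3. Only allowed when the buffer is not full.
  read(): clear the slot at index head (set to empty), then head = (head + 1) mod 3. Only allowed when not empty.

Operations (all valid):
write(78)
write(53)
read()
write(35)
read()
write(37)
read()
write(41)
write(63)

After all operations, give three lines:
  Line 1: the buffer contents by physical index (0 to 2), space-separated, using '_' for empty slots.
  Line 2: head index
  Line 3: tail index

write(78): buf=[78 _ _], head=0, tail=1, size=1
write(53): buf=[78 53 _], head=0, tail=2, size=2
read(): buf=[_ 53 _], head=1, tail=2, size=1
write(35): buf=[_ 53 35], head=1, tail=0, size=2
read(): buf=[_ _ 35], head=2, tail=0, size=1
write(37): buf=[37 _ 35], head=2, tail=1, size=2
read(): buf=[37 _ _], head=0, tail=1, size=1
write(41): buf=[37 41 _], head=0, tail=2, size=2
write(63): buf=[37 41 63], head=0, tail=0, size=3

Answer: 37 41 63
0
0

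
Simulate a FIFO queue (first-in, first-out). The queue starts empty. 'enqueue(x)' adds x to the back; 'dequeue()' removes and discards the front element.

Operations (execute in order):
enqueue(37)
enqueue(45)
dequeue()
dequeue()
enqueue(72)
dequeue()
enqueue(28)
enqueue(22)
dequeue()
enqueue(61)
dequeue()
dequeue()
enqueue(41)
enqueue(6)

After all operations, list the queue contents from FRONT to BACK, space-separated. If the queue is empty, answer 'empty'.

Answer: 41 6

Derivation:
enqueue(37): [37]
enqueue(45): [37, 45]
dequeue(): [45]
dequeue(): []
enqueue(72): [72]
dequeue(): []
enqueue(28): [28]
enqueue(22): [28, 22]
dequeue(): [22]
enqueue(61): [22, 61]
dequeue(): [61]
dequeue(): []
enqueue(41): [41]
enqueue(6): [41, 6]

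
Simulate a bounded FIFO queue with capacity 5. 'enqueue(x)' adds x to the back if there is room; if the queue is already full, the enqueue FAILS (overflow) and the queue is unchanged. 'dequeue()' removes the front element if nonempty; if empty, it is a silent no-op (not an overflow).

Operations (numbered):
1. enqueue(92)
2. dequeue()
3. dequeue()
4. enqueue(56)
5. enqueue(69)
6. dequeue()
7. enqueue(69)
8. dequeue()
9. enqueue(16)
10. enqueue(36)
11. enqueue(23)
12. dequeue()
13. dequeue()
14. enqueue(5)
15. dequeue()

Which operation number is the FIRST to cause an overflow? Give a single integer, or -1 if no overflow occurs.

Answer: -1

Derivation:
1. enqueue(92): size=1
2. dequeue(): size=0
3. dequeue(): empty, no-op, size=0
4. enqueue(56): size=1
5. enqueue(69): size=2
6. dequeue(): size=1
7. enqueue(69): size=2
8. dequeue(): size=1
9. enqueue(16): size=2
10. enqueue(36): size=3
11. enqueue(23): size=4
12. dequeue(): size=3
13. dequeue(): size=2
14. enqueue(5): size=3
15. dequeue(): size=2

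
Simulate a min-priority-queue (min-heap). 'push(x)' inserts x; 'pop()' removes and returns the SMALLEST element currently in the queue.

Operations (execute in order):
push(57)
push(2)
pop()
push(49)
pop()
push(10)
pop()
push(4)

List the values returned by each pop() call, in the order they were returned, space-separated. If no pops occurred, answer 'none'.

push(57): heap contents = [57]
push(2): heap contents = [2, 57]
pop() → 2: heap contents = [57]
push(49): heap contents = [49, 57]
pop() → 49: heap contents = [57]
push(10): heap contents = [10, 57]
pop() → 10: heap contents = [57]
push(4): heap contents = [4, 57]

Answer: 2 49 10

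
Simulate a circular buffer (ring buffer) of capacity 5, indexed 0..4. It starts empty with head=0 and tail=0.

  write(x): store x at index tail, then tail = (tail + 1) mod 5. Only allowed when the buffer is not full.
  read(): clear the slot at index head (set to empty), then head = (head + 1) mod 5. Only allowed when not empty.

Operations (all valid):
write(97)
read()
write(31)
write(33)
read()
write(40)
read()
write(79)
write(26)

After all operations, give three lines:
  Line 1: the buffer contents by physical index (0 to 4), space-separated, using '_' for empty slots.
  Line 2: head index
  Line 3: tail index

Answer: 26 _ _ 40 79
3
1

Derivation:
write(97): buf=[97 _ _ _ _], head=0, tail=1, size=1
read(): buf=[_ _ _ _ _], head=1, tail=1, size=0
write(31): buf=[_ 31 _ _ _], head=1, tail=2, size=1
write(33): buf=[_ 31 33 _ _], head=1, tail=3, size=2
read(): buf=[_ _ 33 _ _], head=2, tail=3, size=1
write(40): buf=[_ _ 33 40 _], head=2, tail=4, size=2
read(): buf=[_ _ _ 40 _], head=3, tail=4, size=1
write(79): buf=[_ _ _ 40 79], head=3, tail=0, size=2
write(26): buf=[26 _ _ 40 79], head=3, tail=1, size=3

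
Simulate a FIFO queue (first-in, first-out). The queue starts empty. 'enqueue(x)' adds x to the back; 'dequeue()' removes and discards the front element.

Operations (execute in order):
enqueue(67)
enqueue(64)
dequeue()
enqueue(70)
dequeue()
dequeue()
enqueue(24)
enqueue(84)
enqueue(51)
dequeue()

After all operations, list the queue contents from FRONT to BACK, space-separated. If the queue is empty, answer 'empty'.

Answer: 84 51

Derivation:
enqueue(67): [67]
enqueue(64): [67, 64]
dequeue(): [64]
enqueue(70): [64, 70]
dequeue(): [70]
dequeue(): []
enqueue(24): [24]
enqueue(84): [24, 84]
enqueue(51): [24, 84, 51]
dequeue(): [84, 51]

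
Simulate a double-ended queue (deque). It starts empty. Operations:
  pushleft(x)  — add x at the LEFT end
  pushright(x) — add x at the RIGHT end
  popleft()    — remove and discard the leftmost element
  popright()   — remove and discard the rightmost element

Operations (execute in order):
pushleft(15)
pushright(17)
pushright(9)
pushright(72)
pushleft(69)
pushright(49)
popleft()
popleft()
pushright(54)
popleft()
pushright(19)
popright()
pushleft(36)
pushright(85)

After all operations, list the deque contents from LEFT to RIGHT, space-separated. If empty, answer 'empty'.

pushleft(15): [15]
pushright(17): [15, 17]
pushright(9): [15, 17, 9]
pushright(72): [15, 17, 9, 72]
pushleft(69): [69, 15, 17, 9, 72]
pushright(49): [69, 15, 17, 9, 72, 49]
popleft(): [15, 17, 9, 72, 49]
popleft(): [17, 9, 72, 49]
pushright(54): [17, 9, 72, 49, 54]
popleft(): [9, 72, 49, 54]
pushright(19): [9, 72, 49, 54, 19]
popright(): [9, 72, 49, 54]
pushleft(36): [36, 9, 72, 49, 54]
pushright(85): [36, 9, 72, 49, 54, 85]

Answer: 36 9 72 49 54 85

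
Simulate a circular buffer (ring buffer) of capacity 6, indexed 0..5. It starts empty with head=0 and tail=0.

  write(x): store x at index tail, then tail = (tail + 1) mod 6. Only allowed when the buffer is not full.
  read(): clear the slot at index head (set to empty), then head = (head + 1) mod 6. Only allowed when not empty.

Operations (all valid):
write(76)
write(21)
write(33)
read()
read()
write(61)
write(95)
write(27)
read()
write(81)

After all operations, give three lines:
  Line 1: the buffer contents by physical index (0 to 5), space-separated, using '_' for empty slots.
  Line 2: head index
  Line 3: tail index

Answer: 81 _ _ 61 95 27
3
1

Derivation:
write(76): buf=[76 _ _ _ _ _], head=0, tail=1, size=1
write(21): buf=[76 21 _ _ _ _], head=0, tail=2, size=2
write(33): buf=[76 21 33 _ _ _], head=0, tail=3, size=3
read(): buf=[_ 21 33 _ _ _], head=1, tail=3, size=2
read(): buf=[_ _ 33 _ _ _], head=2, tail=3, size=1
write(61): buf=[_ _ 33 61 _ _], head=2, tail=4, size=2
write(95): buf=[_ _ 33 61 95 _], head=2, tail=5, size=3
write(27): buf=[_ _ 33 61 95 27], head=2, tail=0, size=4
read(): buf=[_ _ _ 61 95 27], head=3, tail=0, size=3
write(81): buf=[81 _ _ 61 95 27], head=3, tail=1, size=4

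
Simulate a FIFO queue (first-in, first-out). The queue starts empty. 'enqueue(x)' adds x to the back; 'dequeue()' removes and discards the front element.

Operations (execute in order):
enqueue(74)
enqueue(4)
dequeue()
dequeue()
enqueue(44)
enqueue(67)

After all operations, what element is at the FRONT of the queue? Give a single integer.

enqueue(74): queue = [74]
enqueue(4): queue = [74, 4]
dequeue(): queue = [4]
dequeue(): queue = []
enqueue(44): queue = [44]
enqueue(67): queue = [44, 67]

Answer: 44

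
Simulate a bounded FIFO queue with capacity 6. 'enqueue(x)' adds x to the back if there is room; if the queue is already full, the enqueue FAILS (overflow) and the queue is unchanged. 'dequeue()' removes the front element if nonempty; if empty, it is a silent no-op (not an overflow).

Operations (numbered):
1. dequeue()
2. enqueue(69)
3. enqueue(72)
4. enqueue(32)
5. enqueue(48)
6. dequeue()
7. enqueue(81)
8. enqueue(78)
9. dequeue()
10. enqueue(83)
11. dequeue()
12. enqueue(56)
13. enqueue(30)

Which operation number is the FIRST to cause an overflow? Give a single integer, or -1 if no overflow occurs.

Answer: -1

Derivation:
1. dequeue(): empty, no-op, size=0
2. enqueue(69): size=1
3. enqueue(72): size=2
4. enqueue(32): size=3
5. enqueue(48): size=4
6. dequeue(): size=3
7. enqueue(81): size=4
8. enqueue(78): size=5
9. dequeue(): size=4
10. enqueue(83): size=5
11. dequeue(): size=4
12. enqueue(56): size=5
13. enqueue(30): size=6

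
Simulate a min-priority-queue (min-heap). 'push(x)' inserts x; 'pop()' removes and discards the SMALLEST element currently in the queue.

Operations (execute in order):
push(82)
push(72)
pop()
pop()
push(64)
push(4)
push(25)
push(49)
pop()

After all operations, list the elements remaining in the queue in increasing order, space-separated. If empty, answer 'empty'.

Answer: 25 49 64

Derivation:
push(82): heap contents = [82]
push(72): heap contents = [72, 82]
pop() → 72: heap contents = [82]
pop() → 82: heap contents = []
push(64): heap contents = [64]
push(4): heap contents = [4, 64]
push(25): heap contents = [4, 25, 64]
push(49): heap contents = [4, 25, 49, 64]
pop() → 4: heap contents = [25, 49, 64]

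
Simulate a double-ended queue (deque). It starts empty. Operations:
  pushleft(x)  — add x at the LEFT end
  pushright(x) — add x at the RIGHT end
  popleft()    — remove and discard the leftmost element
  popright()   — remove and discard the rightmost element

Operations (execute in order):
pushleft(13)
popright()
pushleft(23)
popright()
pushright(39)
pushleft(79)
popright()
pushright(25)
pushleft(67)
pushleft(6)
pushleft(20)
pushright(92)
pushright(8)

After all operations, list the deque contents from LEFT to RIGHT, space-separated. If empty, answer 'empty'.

Answer: 20 6 67 79 25 92 8

Derivation:
pushleft(13): [13]
popright(): []
pushleft(23): [23]
popright(): []
pushright(39): [39]
pushleft(79): [79, 39]
popright(): [79]
pushright(25): [79, 25]
pushleft(67): [67, 79, 25]
pushleft(6): [6, 67, 79, 25]
pushleft(20): [20, 6, 67, 79, 25]
pushright(92): [20, 6, 67, 79, 25, 92]
pushright(8): [20, 6, 67, 79, 25, 92, 8]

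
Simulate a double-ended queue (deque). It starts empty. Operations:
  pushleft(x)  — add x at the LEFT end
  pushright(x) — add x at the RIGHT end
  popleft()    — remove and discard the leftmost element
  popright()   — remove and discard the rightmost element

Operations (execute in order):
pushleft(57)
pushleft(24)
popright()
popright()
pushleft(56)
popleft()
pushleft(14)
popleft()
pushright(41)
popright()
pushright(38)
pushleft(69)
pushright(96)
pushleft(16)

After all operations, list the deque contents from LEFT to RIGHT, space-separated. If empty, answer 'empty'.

Answer: 16 69 38 96

Derivation:
pushleft(57): [57]
pushleft(24): [24, 57]
popright(): [24]
popright(): []
pushleft(56): [56]
popleft(): []
pushleft(14): [14]
popleft(): []
pushright(41): [41]
popright(): []
pushright(38): [38]
pushleft(69): [69, 38]
pushright(96): [69, 38, 96]
pushleft(16): [16, 69, 38, 96]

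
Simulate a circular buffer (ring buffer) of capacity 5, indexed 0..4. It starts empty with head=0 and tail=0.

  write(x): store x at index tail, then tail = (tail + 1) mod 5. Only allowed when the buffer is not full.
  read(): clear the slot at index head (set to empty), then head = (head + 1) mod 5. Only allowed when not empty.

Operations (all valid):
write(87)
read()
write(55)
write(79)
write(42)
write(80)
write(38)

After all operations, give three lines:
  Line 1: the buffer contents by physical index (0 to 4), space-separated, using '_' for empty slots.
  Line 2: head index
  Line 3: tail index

write(87): buf=[87 _ _ _ _], head=0, tail=1, size=1
read(): buf=[_ _ _ _ _], head=1, tail=1, size=0
write(55): buf=[_ 55 _ _ _], head=1, tail=2, size=1
write(79): buf=[_ 55 79 _ _], head=1, tail=3, size=2
write(42): buf=[_ 55 79 42 _], head=1, tail=4, size=3
write(80): buf=[_ 55 79 42 80], head=1, tail=0, size=4
write(38): buf=[38 55 79 42 80], head=1, tail=1, size=5

Answer: 38 55 79 42 80
1
1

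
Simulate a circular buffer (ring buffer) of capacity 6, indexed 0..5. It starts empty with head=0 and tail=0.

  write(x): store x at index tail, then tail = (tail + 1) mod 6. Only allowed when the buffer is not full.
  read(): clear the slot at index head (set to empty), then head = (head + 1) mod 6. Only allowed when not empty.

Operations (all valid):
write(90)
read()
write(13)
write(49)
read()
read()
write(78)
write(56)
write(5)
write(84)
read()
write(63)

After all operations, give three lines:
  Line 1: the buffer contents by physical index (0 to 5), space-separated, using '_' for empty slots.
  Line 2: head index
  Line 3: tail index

write(90): buf=[90 _ _ _ _ _], head=0, tail=1, size=1
read(): buf=[_ _ _ _ _ _], head=1, tail=1, size=0
write(13): buf=[_ 13 _ _ _ _], head=1, tail=2, size=1
write(49): buf=[_ 13 49 _ _ _], head=1, tail=3, size=2
read(): buf=[_ _ 49 _ _ _], head=2, tail=3, size=1
read(): buf=[_ _ _ _ _ _], head=3, tail=3, size=0
write(78): buf=[_ _ _ 78 _ _], head=3, tail=4, size=1
write(56): buf=[_ _ _ 78 56 _], head=3, tail=5, size=2
write(5): buf=[_ _ _ 78 56 5], head=3, tail=0, size=3
write(84): buf=[84 _ _ 78 56 5], head=3, tail=1, size=4
read(): buf=[84 _ _ _ 56 5], head=4, tail=1, size=3
write(63): buf=[84 63 _ _ 56 5], head=4, tail=2, size=4

Answer: 84 63 _ _ 56 5
4
2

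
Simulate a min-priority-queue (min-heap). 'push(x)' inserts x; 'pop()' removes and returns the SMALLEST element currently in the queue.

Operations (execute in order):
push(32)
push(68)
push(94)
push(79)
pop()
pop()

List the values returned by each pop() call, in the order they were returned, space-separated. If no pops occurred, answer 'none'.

Answer: 32 68

Derivation:
push(32): heap contents = [32]
push(68): heap contents = [32, 68]
push(94): heap contents = [32, 68, 94]
push(79): heap contents = [32, 68, 79, 94]
pop() → 32: heap contents = [68, 79, 94]
pop() → 68: heap contents = [79, 94]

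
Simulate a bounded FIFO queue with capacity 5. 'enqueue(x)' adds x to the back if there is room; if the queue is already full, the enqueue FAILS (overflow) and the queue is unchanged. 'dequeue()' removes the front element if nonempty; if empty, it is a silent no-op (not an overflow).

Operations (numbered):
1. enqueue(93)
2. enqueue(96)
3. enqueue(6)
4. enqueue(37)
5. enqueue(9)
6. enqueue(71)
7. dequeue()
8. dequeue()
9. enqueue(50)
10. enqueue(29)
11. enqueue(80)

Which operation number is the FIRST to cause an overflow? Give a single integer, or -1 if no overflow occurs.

1. enqueue(93): size=1
2. enqueue(96): size=2
3. enqueue(6): size=3
4. enqueue(37): size=4
5. enqueue(9): size=5
6. enqueue(71): size=5=cap → OVERFLOW (fail)
7. dequeue(): size=4
8. dequeue(): size=3
9. enqueue(50): size=4
10. enqueue(29): size=5
11. enqueue(80): size=5=cap → OVERFLOW (fail)

Answer: 6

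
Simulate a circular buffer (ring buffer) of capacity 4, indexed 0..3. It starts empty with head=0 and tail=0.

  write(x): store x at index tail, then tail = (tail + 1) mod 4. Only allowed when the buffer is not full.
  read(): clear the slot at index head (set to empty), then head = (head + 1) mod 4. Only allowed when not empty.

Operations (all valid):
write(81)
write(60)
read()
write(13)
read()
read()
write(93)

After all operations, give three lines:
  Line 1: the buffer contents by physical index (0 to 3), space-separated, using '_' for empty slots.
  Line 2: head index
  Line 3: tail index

write(81): buf=[81 _ _ _], head=0, tail=1, size=1
write(60): buf=[81 60 _ _], head=0, tail=2, size=2
read(): buf=[_ 60 _ _], head=1, tail=2, size=1
write(13): buf=[_ 60 13 _], head=1, tail=3, size=2
read(): buf=[_ _ 13 _], head=2, tail=3, size=1
read(): buf=[_ _ _ _], head=3, tail=3, size=0
write(93): buf=[_ _ _ 93], head=3, tail=0, size=1

Answer: _ _ _ 93
3
0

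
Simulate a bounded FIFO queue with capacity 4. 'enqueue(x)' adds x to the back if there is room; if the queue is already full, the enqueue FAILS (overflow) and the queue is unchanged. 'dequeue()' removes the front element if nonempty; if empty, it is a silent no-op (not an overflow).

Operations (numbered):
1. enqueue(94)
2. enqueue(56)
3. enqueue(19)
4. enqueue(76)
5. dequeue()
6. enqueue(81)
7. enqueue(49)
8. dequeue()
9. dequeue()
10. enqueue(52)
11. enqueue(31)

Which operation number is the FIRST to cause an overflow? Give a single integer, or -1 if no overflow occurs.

Answer: 7

Derivation:
1. enqueue(94): size=1
2. enqueue(56): size=2
3. enqueue(19): size=3
4. enqueue(76): size=4
5. dequeue(): size=3
6. enqueue(81): size=4
7. enqueue(49): size=4=cap → OVERFLOW (fail)
8. dequeue(): size=3
9. dequeue(): size=2
10. enqueue(52): size=3
11. enqueue(31): size=4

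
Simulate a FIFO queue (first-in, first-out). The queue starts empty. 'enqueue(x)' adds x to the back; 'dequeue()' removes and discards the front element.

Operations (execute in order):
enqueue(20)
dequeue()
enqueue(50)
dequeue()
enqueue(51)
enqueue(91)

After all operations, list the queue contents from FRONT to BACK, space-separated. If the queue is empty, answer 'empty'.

enqueue(20): [20]
dequeue(): []
enqueue(50): [50]
dequeue(): []
enqueue(51): [51]
enqueue(91): [51, 91]

Answer: 51 91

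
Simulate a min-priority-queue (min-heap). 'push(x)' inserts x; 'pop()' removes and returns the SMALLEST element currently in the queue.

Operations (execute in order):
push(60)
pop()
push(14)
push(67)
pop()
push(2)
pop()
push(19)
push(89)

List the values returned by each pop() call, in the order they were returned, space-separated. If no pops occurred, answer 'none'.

push(60): heap contents = [60]
pop() → 60: heap contents = []
push(14): heap contents = [14]
push(67): heap contents = [14, 67]
pop() → 14: heap contents = [67]
push(2): heap contents = [2, 67]
pop() → 2: heap contents = [67]
push(19): heap contents = [19, 67]
push(89): heap contents = [19, 67, 89]

Answer: 60 14 2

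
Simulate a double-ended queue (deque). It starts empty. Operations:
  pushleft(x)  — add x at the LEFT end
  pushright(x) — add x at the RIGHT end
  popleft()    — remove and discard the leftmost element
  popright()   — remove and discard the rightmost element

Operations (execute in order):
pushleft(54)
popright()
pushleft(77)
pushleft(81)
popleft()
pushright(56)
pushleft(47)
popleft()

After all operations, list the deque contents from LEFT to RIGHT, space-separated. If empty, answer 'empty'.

pushleft(54): [54]
popright(): []
pushleft(77): [77]
pushleft(81): [81, 77]
popleft(): [77]
pushright(56): [77, 56]
pushleft(47): [47, 77, 56]
popleft(): [77, 56]

Answer: 77 56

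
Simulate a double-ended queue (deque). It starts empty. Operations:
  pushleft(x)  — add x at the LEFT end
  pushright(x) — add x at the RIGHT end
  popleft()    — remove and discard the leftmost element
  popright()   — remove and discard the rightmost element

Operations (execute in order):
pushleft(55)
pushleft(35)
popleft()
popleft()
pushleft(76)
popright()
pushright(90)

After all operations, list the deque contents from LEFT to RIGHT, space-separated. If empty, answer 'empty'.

Answer: 90

Derivation:
pushleft(55): [55]
pushleft(35): [35, 55]
popleft(): [55]
popleft(): []
pushleft(76): [76]
popright(): []
pushright(90): [90]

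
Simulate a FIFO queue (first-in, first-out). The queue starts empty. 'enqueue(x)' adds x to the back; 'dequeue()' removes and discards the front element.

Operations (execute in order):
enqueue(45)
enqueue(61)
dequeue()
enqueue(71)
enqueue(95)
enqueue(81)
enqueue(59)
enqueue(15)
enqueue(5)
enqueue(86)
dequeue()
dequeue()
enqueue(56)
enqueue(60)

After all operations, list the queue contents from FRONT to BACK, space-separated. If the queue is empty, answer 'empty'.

enqueue(45): [45]
enqueue(61): [45, 61]
dequeue(): [61]
enqueue(71): [61, 71]
enqueue(95): [61, 71, 95]
enqueue(81): [61, 71, 95, 81]
enqueue(59): [61, 71, 95, 81, 59]
enqueue(15): [61, 71, 95, 81, 59, 15]
enqueue(5): [61, 71, 95, 81, 59, 15, 5]
enqueue(86): [61, 71, 95, 81, 59, 15, 5, 86]
dequeue(): [71, 95, 81, 59, 15, 5, 86]
dequeue(): [95, 81, 59, 15, 5, 86]
enqueue(56): [95, 81, 59, 15, 5, 86, 56]
enqueue(60): [95, 81, 59, 15, 5, 86, 56, 60]

Answer: 95 81 59 15 5 86 56 60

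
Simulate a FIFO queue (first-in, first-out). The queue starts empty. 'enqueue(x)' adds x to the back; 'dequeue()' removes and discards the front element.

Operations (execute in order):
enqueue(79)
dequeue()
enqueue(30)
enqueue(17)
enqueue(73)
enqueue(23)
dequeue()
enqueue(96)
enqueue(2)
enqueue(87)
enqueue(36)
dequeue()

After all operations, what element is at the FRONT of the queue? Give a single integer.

enqueue(79): queue = [79]
dequeue(): queue = []
enqueue(30): queue = [30]
enqueue(17): queue = [30, 17]
enqueue(73): queue = [30, 17, 73]
enqueue(23): queue = [30, 17, 73, 23]
dequeue(): queue = [17, 73, 23]
enqueue(96): queue = [17, 73, 23, 96]
enqueue(2): queue = [17, 73, 23, 96, 2]
enqueue(87): queue = [17, 73, 23, 96, 2, 87]
enqueue(36): queue = [17, 73, 23, 96, 2, 87, 36]
dequeue(): queue = [73, 23, 96, 2, 87, 36]

Answer: 73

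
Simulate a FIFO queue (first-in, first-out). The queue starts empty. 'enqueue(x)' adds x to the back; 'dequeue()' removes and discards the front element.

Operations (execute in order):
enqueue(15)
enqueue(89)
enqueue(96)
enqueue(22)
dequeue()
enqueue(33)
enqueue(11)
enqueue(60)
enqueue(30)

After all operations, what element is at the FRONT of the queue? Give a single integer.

Answer: 89

Derivation:
enqueue(15): queue = [15]
enqueue(89): queue = [15, 89]
enqueue(96): queue = [15, 89, 96]
enqueue(22): queue = [15, 89, 96, 22]
dequeue(): queue = [89, 96, 22]
enqueue(33): queue = [89, 96, 22, 33]
enqueue(11): queue = [89, 96, 22, 33, 11]
enqueue(60): queue = [89, 96, 22, 33, 11, 60]
enqueue(30): queue = [89, 96, 22, 33, 11, 60, 30]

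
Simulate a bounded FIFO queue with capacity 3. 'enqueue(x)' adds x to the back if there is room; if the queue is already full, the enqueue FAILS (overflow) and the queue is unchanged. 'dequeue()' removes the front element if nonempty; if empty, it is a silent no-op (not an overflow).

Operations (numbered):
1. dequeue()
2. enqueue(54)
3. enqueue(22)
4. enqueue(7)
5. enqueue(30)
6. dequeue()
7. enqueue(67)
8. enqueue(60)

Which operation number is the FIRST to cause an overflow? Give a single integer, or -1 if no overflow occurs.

1. dequeue(): empty, no-op, size=0
2. enqueue(54): size=1
3. enqueue(22): size=2
4. enqueue(7): size=3
5. enqueue(30): size=3=cap → OVERFLOW (fail)
6. dequeue(): size=2
7. enqueue(67): size=3
8. enqueue(60): size=3=cap → OVERFLOW (fail)

Answer: 5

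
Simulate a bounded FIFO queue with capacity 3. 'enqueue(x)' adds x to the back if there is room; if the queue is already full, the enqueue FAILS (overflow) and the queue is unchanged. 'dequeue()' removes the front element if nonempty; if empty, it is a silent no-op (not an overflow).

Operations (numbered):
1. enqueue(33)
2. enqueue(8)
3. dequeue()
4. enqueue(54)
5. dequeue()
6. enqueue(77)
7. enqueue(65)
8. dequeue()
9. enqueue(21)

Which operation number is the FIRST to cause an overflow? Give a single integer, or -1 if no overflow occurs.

1. enqueue(33): size=1
2. enqueue(8): size=2
3. dequeue(): size=1
4. enqueue(54): size=2
5. dequeue(): size=1
6. enqueue(77): size=2
7. enqueue(65): size=3
8. dequeue(): size=2
9. enqueue(21): size=3

Answer: -1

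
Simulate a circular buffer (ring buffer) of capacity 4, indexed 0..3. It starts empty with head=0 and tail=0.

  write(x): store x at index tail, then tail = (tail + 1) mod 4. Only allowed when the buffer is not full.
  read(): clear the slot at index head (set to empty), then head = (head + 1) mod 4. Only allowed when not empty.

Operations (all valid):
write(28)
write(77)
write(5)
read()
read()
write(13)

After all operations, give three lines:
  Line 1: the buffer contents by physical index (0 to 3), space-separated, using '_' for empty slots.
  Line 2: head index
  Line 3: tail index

Answer: _ _ 5 13
2
0

Derivation:
write(28): buf=[28 _ _ _], head=0, tail=1, size=1
write(77): buf=[28 77 _ _], head=0, tail=2, size=2
write(5): buf=[28 77 5 _], head=0, tail=3, size=3
read(): buf=[_ 77 5 _], head=1, tail=3, size=2
read(): buf=[_ _ 5 _], head=2, tail=3, size=1
write(13): buf=[_ _ 5 13], head=2, tail=0, size=2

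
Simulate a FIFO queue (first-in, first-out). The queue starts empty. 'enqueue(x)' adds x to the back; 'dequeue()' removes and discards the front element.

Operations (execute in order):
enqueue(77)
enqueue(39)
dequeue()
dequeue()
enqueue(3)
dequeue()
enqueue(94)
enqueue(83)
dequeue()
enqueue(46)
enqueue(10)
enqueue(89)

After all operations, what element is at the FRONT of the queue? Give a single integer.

Answer: 83

Derivation:
enqueue(77): queue = [77]
enqueue(39): queue = [77, 39]
dequeue(): queue = [39]
dequeue(): queue = []
enqueue(3): queue = [3]
dequeue(): queue = []
enqueue(94): queue = [94]
enqueue(83): queue = [94, 83]
dequeue(): queue = [83]
enqueue(46): queue = [83, 46]
enqueue(10): queue = [83, 46, 10]
enqueue(89): queue = [83, 46, 10, 89]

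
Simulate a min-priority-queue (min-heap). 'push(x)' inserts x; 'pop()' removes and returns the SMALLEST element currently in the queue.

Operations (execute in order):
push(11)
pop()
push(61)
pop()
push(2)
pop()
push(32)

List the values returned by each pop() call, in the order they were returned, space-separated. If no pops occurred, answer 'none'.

push(11): heap contents = [11]
pop() → 11: heap contents = []
push(61): heap contents = [61]
pop() → 61: heap contents = []
push(2): heap contents = [2]
pop() → 2: heap contents = []
push(32): heap contents = [32]

Answer: 11 61 2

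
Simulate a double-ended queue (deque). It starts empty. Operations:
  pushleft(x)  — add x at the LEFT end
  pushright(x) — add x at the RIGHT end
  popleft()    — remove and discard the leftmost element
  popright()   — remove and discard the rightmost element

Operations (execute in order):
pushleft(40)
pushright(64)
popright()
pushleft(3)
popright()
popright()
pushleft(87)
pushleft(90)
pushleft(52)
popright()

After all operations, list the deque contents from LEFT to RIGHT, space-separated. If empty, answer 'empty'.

pushleft(40): [40]
pushright(64): [40, 64]
popright(): [40]
pushleft(3): [3, 40]
popright(): [3]
popright(): []
pushleft(87): [87]
pushleft(90): [90, 87]
pushleft(52): [52, 90, 87]
popright(): [52, 90]

Answer: 52 90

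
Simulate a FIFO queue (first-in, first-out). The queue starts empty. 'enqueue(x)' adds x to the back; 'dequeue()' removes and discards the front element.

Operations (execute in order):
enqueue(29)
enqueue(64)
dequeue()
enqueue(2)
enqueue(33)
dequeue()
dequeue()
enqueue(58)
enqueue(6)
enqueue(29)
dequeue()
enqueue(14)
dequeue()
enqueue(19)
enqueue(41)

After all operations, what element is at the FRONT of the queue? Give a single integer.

enqueue(29): queue = [29]
enqueue(64): queue = [29, 64]
dequeue(): queue = [64]
enqueue(2): queue = [64, 2]
enqueue(33): queue = [64, 2, 33]
dequeue(): queue = [2, 33]
dequeue(): queue = [33]
enqueue(58): queue = [33, 58]
enqueue(6): queue = [33, 58, 6]
enqueue(29): queue = [33, 58, 6, 29]
dequeue(): queue = [58, 6, 29]
enqueue(14): queue = [58, 6, 29, 14]
dequeue(): queue = [6, 29, 14]
enqueue(19): queue = [6, 29, 14, 19]
enqueue(41): queue = [6, 29, 14, 19, 41]

Answer: 6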